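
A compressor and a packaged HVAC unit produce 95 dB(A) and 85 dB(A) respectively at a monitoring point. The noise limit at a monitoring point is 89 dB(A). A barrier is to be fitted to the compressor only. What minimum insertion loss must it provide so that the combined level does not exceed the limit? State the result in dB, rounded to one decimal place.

8.2 dB

Fixed contribution from the other source: Σ 10^(L/10) = 10^(85/10) = 3.162e+08 (85.00 dB(A)).
To meet 89 dB(A) overall, the treated compressor may contribute at most 10^(89/10) − 3.162e+08 = 4.781e+08, i.e. 86.80 dB(A).
So the compressor must be reduced from 95 to 86.80 dB(A): IL = 8.20 dB.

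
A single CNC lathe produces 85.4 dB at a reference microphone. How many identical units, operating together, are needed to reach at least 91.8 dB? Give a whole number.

5

Need L₁ + 10·log₁₀ N ≥ 91.8, i.e. log₁₀ N ≥ 0.64.
N ≥ 10^(6.4/10) = 4.365, so N = 5.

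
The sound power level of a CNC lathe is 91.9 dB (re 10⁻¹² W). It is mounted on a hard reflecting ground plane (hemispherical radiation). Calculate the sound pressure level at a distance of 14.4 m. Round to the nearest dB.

61 dB

L_p = L_w − 10·log₁₀(2π·r²) with r = 14.4 m.
2π·r² = 1303 m², 10·log₁₀ of that is 31.149 dB.
L_p = 91.9 − 31.149 = 60.75 dB.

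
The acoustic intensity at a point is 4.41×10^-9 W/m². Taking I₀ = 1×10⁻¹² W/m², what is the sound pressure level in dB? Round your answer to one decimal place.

36.4 dB

L = 10·log₁₀(I/I₀) = 10·log₁₀(4.41×10^-9/10⁻¹²) = 10·log₁₀(4.41×10^3).
L = 10·(0.6444 + 3) = 36.44 dB.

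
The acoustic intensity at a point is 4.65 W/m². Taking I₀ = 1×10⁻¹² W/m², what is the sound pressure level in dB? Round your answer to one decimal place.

126.7 dB

Dividing by I₀ shifts the exponent by 12: I/I₀ = 4.65×10^12.
L = 10·(0.6675 + 12) = 126.67 dB.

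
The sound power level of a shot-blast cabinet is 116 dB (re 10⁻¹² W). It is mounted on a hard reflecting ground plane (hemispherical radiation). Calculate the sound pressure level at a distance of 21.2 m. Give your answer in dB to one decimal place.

81.5 dB

The power spreads over a hemisphere of area 2π·r², so L_p = L_w − 10·log₁₀(2π·r²).
2π·r² = 2824 m², 10·log₁₀ of that is 34.509 dB.
L_p = 116 − 34.509 = 81.49 dB.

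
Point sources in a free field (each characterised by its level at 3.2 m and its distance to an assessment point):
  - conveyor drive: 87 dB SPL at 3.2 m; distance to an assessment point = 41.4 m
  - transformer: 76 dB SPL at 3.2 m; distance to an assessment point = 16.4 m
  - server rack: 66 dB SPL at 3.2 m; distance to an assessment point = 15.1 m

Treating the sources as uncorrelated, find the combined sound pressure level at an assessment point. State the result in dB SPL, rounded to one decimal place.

66.7 dB SPL

First find each source's level at the receiver (point-source: −20·log₁₀(r/r_ref)), then combine on an intensity basis.
conveyor drive: 87 − 20·log₁₀(41.4/3.2) = 87 − 22.24 = 64.76 dB SPL.
transformer: 76 − 20·log₁₀(16.4/3.2) = 76 − 14.19 = 61.81 dB SPL.
server rack: 66 − 20·log₁₀(15.1/3.2) = 66 − 13.48 = 52.52 dB SPL.
Σ 10^(L/10) = 4.689e+06 → L_total = 10·log₁₀(4.689e+06) = 66.71 dB SPL.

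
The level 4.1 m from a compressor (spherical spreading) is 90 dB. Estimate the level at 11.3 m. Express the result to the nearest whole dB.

For a point source, L₂ = L₁ − 20·log₁₀(r₂/r₁).
L₂ = 90 − 20·log₁₀(11.3/4.1) = 90 − 8.806 = 81.19 dB.

81 dB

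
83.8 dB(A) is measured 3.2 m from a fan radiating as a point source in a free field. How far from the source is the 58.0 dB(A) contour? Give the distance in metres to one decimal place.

62.4 m

For a point source L₁ − L₂ = 20·log₁₀(r₂/r₁), so r₂ = r₁·10^((L₁−L₂)/20).
r₂ = 3.2·10^((83.8−58.0)/20) = 3.2·10^(25.8/20) = 62.40 m.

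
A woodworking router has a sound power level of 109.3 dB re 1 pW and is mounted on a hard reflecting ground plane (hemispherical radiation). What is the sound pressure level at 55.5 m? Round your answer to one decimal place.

66.4 dB

The power spreads over a hemisphere of area 2π·r², so L_p = L_w − 10·log₁₀(2π·r²).
2π·r² = 1.935e+04 m², 10·log₁₀ of that is 42.868 dB.
L_p = 109.3 − 42.868 = 66.43 dB.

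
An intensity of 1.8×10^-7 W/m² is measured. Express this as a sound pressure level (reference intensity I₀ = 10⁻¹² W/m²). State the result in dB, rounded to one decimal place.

Dividing by I₀ shifts the exponent by 12: I/I₀ = 1.8×10^5.
L = 10·(0.2553 + 5) = 52.55 dB.

52.6 dB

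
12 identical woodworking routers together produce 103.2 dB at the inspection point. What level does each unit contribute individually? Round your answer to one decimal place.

92.4 dB

Dividing the total intensity by 12 lowers the level by 10·log₁₀ 12 = 10.792 dB: L₁ = 103.2 − 10.792.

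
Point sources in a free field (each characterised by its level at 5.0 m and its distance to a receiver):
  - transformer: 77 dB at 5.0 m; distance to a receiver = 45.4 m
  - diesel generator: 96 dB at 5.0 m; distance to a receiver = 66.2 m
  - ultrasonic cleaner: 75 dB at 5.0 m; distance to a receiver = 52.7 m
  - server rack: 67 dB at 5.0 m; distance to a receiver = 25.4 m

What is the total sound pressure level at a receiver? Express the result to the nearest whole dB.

74 dB

Propagate each source to the receiver with L = L_ref − 20·log₁₀(r/r_ref), then add intensities.
transformer: 77 − 20·log₁₀(45.4/5.0) = 77 − 19.16 = 57.84 dB.
diesel generator: 96 − 20·log₁₀(66.2/5.0) = 96 − 22.44 = 73.56 dB.
ultrasonic cleaner: 75 − 20·log₁₀(52.7/5.0) = 75 − 20.46 = 54.54 dB.
server rack: 67 − 20·log₁₀(25.4/5.0) = 67 − 14.12 = 52.88 dB.
Σ 10^(L/10) = 2.380e+07 → L_total = 10·log₁₀(2.380e+07) = 73.77 dB.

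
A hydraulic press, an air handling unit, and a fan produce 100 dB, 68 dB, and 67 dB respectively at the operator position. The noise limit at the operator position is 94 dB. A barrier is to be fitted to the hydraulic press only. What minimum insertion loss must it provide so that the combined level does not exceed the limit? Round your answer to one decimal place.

6.0 dB

The untreated sources together contribute 10^(68/10) + 10^(67/10) = 1.132e+07, i.e. 70.54 dB.
To meet 94 dB overall, the treated hydraulic press may contribute at most 10^(94/10) − 1.132e+07 = 2.501e+09, i.e. 93.98 dB.
Required insertion loss = 100 − 93.98 = 6.02 dB.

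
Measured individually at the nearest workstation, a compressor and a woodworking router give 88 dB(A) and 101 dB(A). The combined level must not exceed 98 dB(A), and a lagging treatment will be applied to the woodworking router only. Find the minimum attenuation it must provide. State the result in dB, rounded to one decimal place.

The untreated sources together contribute 10^(88/10) = 6.310e+08, i.e. 88.00 dB(A).
To meet 98 dB(A) overall, the treated woodworking router may contribute at most 10^(98/10) − 6.310e+08 = 5.679e+09, i.e. 97.54 dB(A).
Required insertion loss = 101 − 97.54 = 3.46 dB.

3.5 dB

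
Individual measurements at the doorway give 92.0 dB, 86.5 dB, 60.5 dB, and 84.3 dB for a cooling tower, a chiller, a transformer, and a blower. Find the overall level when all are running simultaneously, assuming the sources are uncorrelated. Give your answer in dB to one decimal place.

Incoherent sources combine by intensity addition: L_total = 10·log₁₀(Σ 10^(L_i/10)).
Σ 10^(L/10) = 10^(92.0/10) + 10^(86.5/10) + 10^(60.5/10) + 10^(84.3/10) = 2.302e+09.
L_total = 10·log₁₀(2.302e+09) = 93.62 dB.

93.6 dB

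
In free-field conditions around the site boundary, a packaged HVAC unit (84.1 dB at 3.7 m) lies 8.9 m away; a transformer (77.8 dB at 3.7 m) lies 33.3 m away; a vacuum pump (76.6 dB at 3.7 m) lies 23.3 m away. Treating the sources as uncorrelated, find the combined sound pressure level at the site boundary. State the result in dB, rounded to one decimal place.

Propagate each source to the receiver with L = L_ref − 20·log₁₀(r/r_ref), then add intensities.
packaged HVAC unit: 84.1 − 20·log₁₀(8.9/3.7) = 84.1 − 7.62 = 76.48 dB.
transformer: 77.8 − 20·log₁₀(33.3/3.7) = 77.8 − 19.08 = 58.72 dB.
vacuum pump: 76.6 − 20·log₁₀(23.3/3.7) = 76.6 − 15.98 = 60.62 dB.
Σ 10^(L/10) = 4.632e+07 → L_total = 10·log₁₀(4.632e+07) = 76.66 dB.

76.7 dB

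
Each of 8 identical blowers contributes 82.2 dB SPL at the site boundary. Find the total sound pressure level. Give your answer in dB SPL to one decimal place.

With 8 equal, uncorrelated contributions the intensity is 8× that of one unit, giving a rise of 10·log₁₀ 8.
L_total = 82.2 + 10·log₁₀(8) = 82.2 + 9.031 = 91.23 dB SPL.

91.2 dB SPL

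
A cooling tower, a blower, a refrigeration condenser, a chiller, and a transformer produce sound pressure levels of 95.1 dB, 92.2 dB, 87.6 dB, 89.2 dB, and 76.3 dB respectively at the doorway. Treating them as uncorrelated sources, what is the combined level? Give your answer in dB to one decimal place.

Incoherent sources combine by intensity addition: L_total = 10·log₁₀(Σ 10^(L_i/10)).
Σ 10^(L/10) = 10^(95.1/10) + 10^(92.2/10) + 10^(87.6/10) + 10^(89.2/10) + 10^(76.3/10) = 6.345e+09.
L_total = 10·log₁₀(6.345e+09) = 98.02 dB.

98.0 dB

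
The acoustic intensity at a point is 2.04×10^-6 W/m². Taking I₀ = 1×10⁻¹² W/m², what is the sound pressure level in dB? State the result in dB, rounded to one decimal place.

Dividing by I₀ shifts the exponent by 12: I/I₀ = 2.04×10^6.
L = 10·(0.3096 + 6) = 63.10 dB.

63.1 dB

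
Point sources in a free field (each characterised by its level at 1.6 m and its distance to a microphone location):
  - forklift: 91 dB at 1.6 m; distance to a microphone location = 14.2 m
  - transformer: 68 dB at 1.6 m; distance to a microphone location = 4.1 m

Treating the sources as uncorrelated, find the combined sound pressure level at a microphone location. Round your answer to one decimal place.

Apply inverse-square spreading to bring every level to the receiver, then sum 10^(L/10).
forklift: 91 − 20·log₁₀(14.2/1.6) = 91 − 18.96 = 72.04 dB.
transformer: 68 − 20·log₁₀(4.1/1.6) = 68 − 8.17 = 59.83 dB.
Σ 10^(L/10) = 1.694e+07 → L_total = 10·log₁₀(1.694e+07) = 72.29 dB.

72.3 dB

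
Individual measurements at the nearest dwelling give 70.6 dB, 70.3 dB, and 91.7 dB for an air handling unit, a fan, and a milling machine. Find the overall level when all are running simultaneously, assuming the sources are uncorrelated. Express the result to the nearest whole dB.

92 dB

Incoherent sources combine by intensity addition: L_total = 10·log₁₀(Σ 10^(L_i/10)).
Σ 10^(L/10) = 10^(70.6/10) + 10^(70.3/10) + 10^(91.7/10) = 1.501e+09.
L_total = 10·log₁₀(1.501e+09) = 91.76 dB.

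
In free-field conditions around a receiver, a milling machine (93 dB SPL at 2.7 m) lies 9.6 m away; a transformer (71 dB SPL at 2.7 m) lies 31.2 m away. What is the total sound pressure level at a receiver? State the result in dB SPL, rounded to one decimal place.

82.0 dB SPL

Propagate each source to the receiver with L = L_ref − 20·log₁₀(r/r_ref), then add intensities.
milling machine: 93 − 20·log₁₀(9.6/2.7) = 93 − 11.02 = 81.98 dB SPL.
transformer: 71 − 20·log₁₀(31.2/2.7) = 71 − 21.26 = 49.74 dB SPL.
Σ 10^(L/10) = 1.579e+08 → L_total = 10·log₁₀(1.579e+08) = 81.98 dB SPL.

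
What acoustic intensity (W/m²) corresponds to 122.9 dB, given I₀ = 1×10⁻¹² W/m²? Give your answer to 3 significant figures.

1.95 W/m²

L = 10·log₁₀(I/I₀) ⇒ I = I₀·10^(L/10) = 10⁻¹² × 10^12.29.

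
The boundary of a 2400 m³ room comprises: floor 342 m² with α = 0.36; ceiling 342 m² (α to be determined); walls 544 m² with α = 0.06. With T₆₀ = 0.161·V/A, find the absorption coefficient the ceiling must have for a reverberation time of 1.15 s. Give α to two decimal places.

Required total absorption A = 0.161·2400/1.15 = 336.00 m².
Absorption from the other surfaces = 342·0.36 + 544·0.06 = 155.76 m², so the ceiling must supply 180.24 m² over 342 m².
α = 180.24/342 = 0.527.

0.53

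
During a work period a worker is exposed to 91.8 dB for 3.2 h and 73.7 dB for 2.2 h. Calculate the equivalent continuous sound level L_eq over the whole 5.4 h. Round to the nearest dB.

L_eq = 10·log₁₀[(1/T)·Σ tᵢ·10^(Lᵢ/10)] with T = 5.4 h.
Σ tᵢ·10^(Lᵢ/10) = 3.2·10^(91.8/10) + 2.2·10^(73.7/10) = 4.895e+09.
L_eq = 10·log₁₀(4.895e+09/5.4) = 89.57 dB.

90 dB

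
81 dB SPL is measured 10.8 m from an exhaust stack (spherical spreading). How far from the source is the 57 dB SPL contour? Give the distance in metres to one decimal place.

For a point source L₁ − L₂ = 20·log₁₀(r₂/r₁), so r₂ = r₁·10^((L₁−L₂)/20).
r₂ = 10.8·10^((81−57)/20) = 10.8·10^(24.0/20) = 171.17 m.

171.2 m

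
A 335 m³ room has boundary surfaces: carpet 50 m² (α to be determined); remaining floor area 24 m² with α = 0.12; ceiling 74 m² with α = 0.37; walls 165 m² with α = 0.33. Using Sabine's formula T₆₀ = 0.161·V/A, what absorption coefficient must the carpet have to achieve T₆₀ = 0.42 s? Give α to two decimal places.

From T₆₀ = 0.161·V/A, the target T₆₀ = 0.42 s needs A = 0.161·335/0.42 = 128.42 m².
Absorption from the other surfaces = 24·0.12 + 74·0.37 + 165·0.33 = 84.71 m², so the carpet must supply 43.71 m² over 50 m².
α = 43.71/50 = 0.874.

0.87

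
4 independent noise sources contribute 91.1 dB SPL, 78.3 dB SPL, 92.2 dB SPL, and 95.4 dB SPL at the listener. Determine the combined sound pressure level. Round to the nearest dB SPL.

For uncorrelated sources the intensities add, so convert each level to linear form, sum, and take 10·log₁₀ of the total.
Σ 10^(L/10) = 10^(91.1/10) + 10^(78.3/10) + 10^(92.2/10) + 10^(95.4/10) = 6.483e+09.
L_total = 10·log₁₀(6.483e+09) = 98.12 dB SPL.

98 dB SPL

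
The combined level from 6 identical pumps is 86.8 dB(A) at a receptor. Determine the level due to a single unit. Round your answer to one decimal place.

79.0 dB(A)

For N identical incoherent sources L_total = L₁ + 10·log₁₀ N, so L₁ = 86.8 − 10·log₁₀(6) = 86.8 − 7.782.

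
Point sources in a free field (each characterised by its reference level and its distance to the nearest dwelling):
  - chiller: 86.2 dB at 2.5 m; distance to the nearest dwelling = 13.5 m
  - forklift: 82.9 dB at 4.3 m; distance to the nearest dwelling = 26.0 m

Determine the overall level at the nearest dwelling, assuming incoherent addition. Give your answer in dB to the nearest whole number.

First find each source's level at the receiver (point-source: −20·log₁₀(r/r_ref)), then combine on an intensity basis.
chiller: 86.2 − 20·log₁₀(13.5/2.5) = 86.2 − 14.65 = 71.55 dB.
forklift: 82.9 − 20·log₁₀(26.0/4.3) = 82.9 − 15.63 = 67.27 dB.
Σ 10^(L/10) = 1.963e+07 → L_total = 10·log₁₀(1.963e+07) = 72.93 dB.

73 dB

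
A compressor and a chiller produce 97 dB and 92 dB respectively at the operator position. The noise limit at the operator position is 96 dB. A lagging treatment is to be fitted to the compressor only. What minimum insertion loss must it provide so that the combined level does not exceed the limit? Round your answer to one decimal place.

Fixed contribution from the other source: Σ 10^(L/10) = 10^(92/10) = 1.585e+09 (92.00 dB).
The limit corresponds to 10^(96/10) = 3.981e+09; subtracting the fixed part leaves 2.396e+09 for the compressor, i.e. 93.80 dB.
So the compressor must be reduced from 97 to 93.80 dB: IL = 3.20 dB.

3.2 dB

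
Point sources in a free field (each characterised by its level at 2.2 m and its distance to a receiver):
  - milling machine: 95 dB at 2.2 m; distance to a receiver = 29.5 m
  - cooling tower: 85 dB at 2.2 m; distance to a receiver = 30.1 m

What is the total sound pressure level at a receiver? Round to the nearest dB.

First find each source's level at the receiver (point-source: −20·log₁₀(r/r_ref)), then combine on an intensity basis.
milling machine: 95 − 20·log₁₀(29.5/2.2) = 95 − 22.55 = 72.45 dB.
cooling tower: 85 − 20·log₁₀(30.1/2.2) = 85 − 22.72 = 62.28 dB.
Σ 10^(L/10) = 1.928e+07 → L_total = 10·log₁₀(1.928e+07) = 72.85 dB.

73 dB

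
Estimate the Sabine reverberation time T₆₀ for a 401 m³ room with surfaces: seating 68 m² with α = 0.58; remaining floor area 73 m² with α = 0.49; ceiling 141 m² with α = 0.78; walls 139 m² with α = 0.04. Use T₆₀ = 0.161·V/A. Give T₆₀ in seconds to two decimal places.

0.34 s

Total absorption A = 68·0.58 + 73·0.49 + 141·0.78 + 139·0.04 = 190.75 m² sabins.
T₆₀ = 0.161 × 401 / 190.75 = 0.338 s.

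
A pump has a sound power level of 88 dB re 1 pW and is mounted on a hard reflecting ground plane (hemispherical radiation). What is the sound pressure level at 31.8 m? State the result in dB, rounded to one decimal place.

L_p = L_w − 10·log₁₀(2π·r²) with r = 31.8 m.
2π·r² = 6354 m², 10·log₁₀ of that is 38.030 dB.
L_p = 88 − 38.030 = 49.97 dB.

50.0 dB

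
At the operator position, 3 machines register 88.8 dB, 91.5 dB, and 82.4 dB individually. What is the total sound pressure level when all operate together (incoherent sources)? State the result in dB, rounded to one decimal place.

93.7 dB

Incoherent sources combine by intensity addition: L_total = 10·log₁₀(Σ 10^(L_i/10)).
Σ 10^(L/10) = 10^(88.8/10) + 10^(91.5/10) + 10^(82.4/10) = 2.345e+09.
L_total = 10·log₁₀(2.345e+09) = 93.70 dB.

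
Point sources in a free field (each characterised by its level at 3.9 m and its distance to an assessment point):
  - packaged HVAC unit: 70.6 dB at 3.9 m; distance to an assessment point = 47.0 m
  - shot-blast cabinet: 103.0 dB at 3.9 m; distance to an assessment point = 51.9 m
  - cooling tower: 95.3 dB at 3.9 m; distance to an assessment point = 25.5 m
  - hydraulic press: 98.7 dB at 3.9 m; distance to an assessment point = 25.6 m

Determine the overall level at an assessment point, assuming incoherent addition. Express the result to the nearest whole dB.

86 dB

Apply inverse-square spreading to bring every level to the receiver, then sum 10^(L/10).
packaged HVAC unit: 70.6 − 20·log₁₀(47.0/3.9) = 70.6 − 21.62 = 48.98 dB.
shot-blast cabinet: 103.0 − 20·log₁₀(51.9/3.9) = 103.0 − 22.48 = 80.52 dB.
cooling tower: 95.3 − 20·log₁₀(25.5/3.9) = 95.3 − 16.31 = 78.99 dB.
hydraulic press: 98.7 − 20·log₁₀(25.6/3.9) = 98.7 − 16.34 = 82.36 dB.
Σ 10^(L/10) = 3.641e+08 → L_total = 10·log₁₀(3.641e+08) = 85.61 dB.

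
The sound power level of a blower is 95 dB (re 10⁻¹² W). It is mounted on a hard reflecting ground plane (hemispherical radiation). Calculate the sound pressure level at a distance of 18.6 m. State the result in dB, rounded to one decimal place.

61.6 dB

Free-field hemispherical radiation: L_p = L_w − 10·log₁₀(2π·r²), r = 18.6 m.
2π·r² = 2174 m², 10·log₁₀ of that is 33.372 dB.
L_p = 95 − 33.372 = 61.63 dB.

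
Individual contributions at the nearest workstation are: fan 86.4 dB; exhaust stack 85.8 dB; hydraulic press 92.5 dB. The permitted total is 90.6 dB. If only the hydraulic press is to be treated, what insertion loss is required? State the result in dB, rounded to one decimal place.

The untreated sources together contribute 10^(86.4/10) + 10^(85.8/10) = 8.167e+08, i.e. 89.12 dB.
The limit corresponds to 10^(90.6/10) = 1.148e+09; subtracting the fixed part leaves 3.314e+08 for the hydraulic press, i.e. 85.20 dB.
So the hydraulic press must be reduced from 92.5 to 85.20 dB: IL = 7.30 dB.

7.3 dB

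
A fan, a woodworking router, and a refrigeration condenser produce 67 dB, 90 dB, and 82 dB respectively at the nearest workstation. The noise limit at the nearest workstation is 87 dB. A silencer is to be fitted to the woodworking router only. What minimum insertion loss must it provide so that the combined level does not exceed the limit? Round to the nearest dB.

5 dB

Everything except the woodworking router sums to 10^(67/10) + 10^(82/10) = 1.635e+08 in linear terms, 82.14 dB.
To meet 87 dB overall, the treated woodworking router may contribute at most 10^(87/10) − 1.635e+08 = 3.377e+08, i.e. 85.29 dB.
Required insertion loss = 90 − 85.29 = 4.71 dB.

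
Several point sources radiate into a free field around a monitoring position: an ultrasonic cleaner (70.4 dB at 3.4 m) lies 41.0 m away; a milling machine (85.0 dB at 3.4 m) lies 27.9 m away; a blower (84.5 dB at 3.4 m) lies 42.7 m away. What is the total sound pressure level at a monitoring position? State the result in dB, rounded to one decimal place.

First find each source's level at the receiver (point-source: −20·log₁₀(r/r_ref)), then combine on an intensity basis.
ultrasonic cleaner: 70.4 − 20·log₁₀(41.0/3.4) = 70.4 − 21.63 = 48.77 dB.
milling machine: 85.0 − 20·log₁₀(27.9/3.4) = 85.0 − 18.28 = 66.72 dB.
blower: 84.5 − 20·log₁₀(42.7/3.4) = 84.5 − 21.98 = 62.52 dB.
Σ 10^(L/10) = 6.559e+06 → L_total = 10·log₁₀(6.559e+06) = 68.17 dB.

68.2 dB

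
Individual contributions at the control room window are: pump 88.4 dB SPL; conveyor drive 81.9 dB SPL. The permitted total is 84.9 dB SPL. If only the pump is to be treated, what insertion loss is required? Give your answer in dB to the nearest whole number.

Everything except the pump sums to 10^(81.9/10) = 1.549e+08 in linear terms, 81.90 dB SPL.
To meet 84.9 dB SPL overall, the treated pump may contribute at most 10^(84.9/10) − 1.549e+08 = 1.541e+08, i.e. 81.88 dB SPL.
Required insertion loss = 88.4 − 81.88 = 6.52 dB.

7 dB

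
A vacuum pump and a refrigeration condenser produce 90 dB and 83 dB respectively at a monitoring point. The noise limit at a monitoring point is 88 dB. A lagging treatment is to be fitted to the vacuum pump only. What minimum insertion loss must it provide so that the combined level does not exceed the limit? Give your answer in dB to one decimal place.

Everything except the vacuum pump sums to 10^(83/10) = 1.995e+08 in linear terms, 83.00 dB.
To meet 88 dB overall, the treated vacuum pump may contribute at most 10^(88/10) − 1.995e+08 = 4.314e+08, i.e. 86.35 dB.
So the vacuum pump must be reduced from 90 to 86.35 dB: IL = 3.65 dB.

3.7 dB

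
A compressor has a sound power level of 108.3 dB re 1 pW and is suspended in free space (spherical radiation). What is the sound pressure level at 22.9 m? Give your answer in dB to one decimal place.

The power spreads over a sphere of area 4π·r², so L_p = L_w − 10·log₁₀(4π·r²).
4π·r² = 6590 m², 10·log₁₀ of that is 38.189 dB.
L_p = 108.3 − 38.189 = 70.11 dB.

70.1 dB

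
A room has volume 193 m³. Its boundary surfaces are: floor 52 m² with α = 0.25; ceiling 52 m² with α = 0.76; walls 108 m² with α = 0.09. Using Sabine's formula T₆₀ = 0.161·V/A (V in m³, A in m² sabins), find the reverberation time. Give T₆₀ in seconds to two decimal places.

0.50 s

A = Σ Sᵢαᵢ = 52·0.25 + 52·0.76 + 108·0.09 = 62.24 m².
T₆₀ = 0.161 × 193 / 62.24 = 0.499 s.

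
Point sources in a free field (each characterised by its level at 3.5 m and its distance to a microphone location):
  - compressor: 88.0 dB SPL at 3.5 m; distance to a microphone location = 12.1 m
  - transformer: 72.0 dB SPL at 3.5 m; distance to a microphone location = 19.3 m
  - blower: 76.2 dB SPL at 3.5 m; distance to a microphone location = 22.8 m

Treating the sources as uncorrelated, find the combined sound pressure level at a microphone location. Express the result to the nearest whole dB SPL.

Propagate each source to the receiver with L = L_ref − 20·log₁₀(r/r_ref), then add intensities.
compressor: 88.0 − 20·log₁₀(12.1/3.5) = 88.0 − 10.77 = 77.23 dB SPL.
transformer: 72.0 − 20·log₁₀(19.3/3.5) = 72.0 − 14.83 = 57.17 dB SPL.
blower: 76.2 − 20·log₁₀(22.8/3.5) = 76.2 − 16.28 = 59.92 dB SPL.
Σ 10^(L/10) = 5.430e+07 → L_total = 10·log₁₀(5.430e+07) = 77.35 dB SPL.

77 dB SPL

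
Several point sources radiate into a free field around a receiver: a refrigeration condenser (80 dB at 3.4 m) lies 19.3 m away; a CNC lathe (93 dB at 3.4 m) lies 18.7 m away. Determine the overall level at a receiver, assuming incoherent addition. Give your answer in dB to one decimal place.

First find each source's level at the receiver (point-source: −20·log₁₀(r/r_ref)), then combine on an intensity basis.
refrigeration condenser: 80 − 20·log₁₀(19.3/3.4) = 80 − 15.08 = 64.92 dB.
CNC lathe: 93 − 20·log₁₀(18.7/3.4) = 93 − 14.81 = 78.19 dB.
Σ 10^(L/10) = 6.906e+07 → L_total = 10·log₁₀(6.906e+07) = 78.39 dB.

78.4 dB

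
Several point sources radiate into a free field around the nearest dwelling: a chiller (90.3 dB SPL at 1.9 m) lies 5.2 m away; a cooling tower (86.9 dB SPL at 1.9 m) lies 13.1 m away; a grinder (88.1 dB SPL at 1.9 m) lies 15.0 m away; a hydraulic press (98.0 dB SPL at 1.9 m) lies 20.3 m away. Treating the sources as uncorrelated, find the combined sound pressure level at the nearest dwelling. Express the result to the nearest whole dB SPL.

Propagate each source to the receiver with L = L_ref − 20·log₁₀(r/r_ref), then add intensities.
chiller: 90.3 − 20·log₁₀(5.2/1.9) = 90.3 − 8.74 = 81.56 dB SPL.
cooling tower: 86.9 − 20·log₁₀(13.1/1.9) = 86.9 − 16.77 = 70.13 dB SPL.
grinder: 88.1 − 20·log₁₀(15.0/1.9) = 88.1 − 17.95 = 70.15 dB SPL.
hydraulic press: 98.0 − 20·log₁₀(20.3/1.9) = 98.0 − 20.57 = 77.43 dB SPL.
Σ 10^(L/10) = 2.190e+08 → L_total = 10·log₁₀(2.190e+08) = 83.40 dB SPL.

83 dB SPL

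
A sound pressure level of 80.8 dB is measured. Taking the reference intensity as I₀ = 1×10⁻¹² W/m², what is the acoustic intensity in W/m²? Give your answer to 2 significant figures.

0.00012 W/m²

I = I₀·10^(L/10) = 10⁻¹² × 10^(80.8/10) = 10^(-3.920).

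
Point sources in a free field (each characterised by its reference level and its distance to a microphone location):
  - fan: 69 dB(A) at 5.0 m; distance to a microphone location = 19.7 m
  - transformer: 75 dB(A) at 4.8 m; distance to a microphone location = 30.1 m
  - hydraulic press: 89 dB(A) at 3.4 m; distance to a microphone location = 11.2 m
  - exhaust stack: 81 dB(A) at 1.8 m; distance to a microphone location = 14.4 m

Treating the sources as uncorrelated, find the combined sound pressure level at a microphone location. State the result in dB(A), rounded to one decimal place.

Propagate each source to the receiver with L = L_ref − 20·log₁₀(r/r_ref), then add intensities.
fan: 69 − 20·log₁₀(19.7/5.0) = 69 − 11.91 = 57.09 dB(A).
transformer: 75 − 20·log₁₀(30.1/4.8) = 75 − 15.95 = 59.05 dB(A).
hydraulic press: 89 − 20·log₁₀(11.2/3.4) = 89 − 10.35 = 78.65 dB(A).
exhaust stack: 81 − 20·log₁₀(14.4/1.8) = 81 − 18.06 = 62.94 dB(A).
Σ 10^(L/10) = 7.648e+07 → L_total = 10·log₁₀(7.648e+07) = 78.84 dB(A).

78.8 dB(A)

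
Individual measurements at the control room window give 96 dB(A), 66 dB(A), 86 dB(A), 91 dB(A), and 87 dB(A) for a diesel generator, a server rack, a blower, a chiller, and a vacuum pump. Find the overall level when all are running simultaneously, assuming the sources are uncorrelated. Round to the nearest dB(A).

98 dB(A)

For uncorrelated sources the intensities add, so convert each level to linear form, sum, and take 10·log₁₀ of the total.
Σ 10^(L/10) = 10^(96/10) + 10^(66/10) + 10^(86/10) + 10^(91/10) + 10^(87/10) = 6.143e+09.
L_total = 10·log₁₀(6.143e+09) = 97.88 dB(A).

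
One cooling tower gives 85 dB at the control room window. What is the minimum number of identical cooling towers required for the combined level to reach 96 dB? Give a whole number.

13

N identical sources give L₁ + 10·log₁₀ N, so require 10·log₁₀ N ≥ 96 − 85 = 11.0 dB.
N ≥ 10^(11.0/10) = 12.589, so N = 13.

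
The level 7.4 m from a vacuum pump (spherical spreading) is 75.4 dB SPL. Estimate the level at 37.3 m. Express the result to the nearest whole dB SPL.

61 dB SPL

Point-source attenuation: ΔL = 20·log₁₀(r₂/r₁) = 20·log₁₀(37.3/7.4) = 14.050 dB.
L₂ = 75.4 − 20·log₁₀(37.3/7.4) = 75.4 − 14.050 = 61.35 dB SPL.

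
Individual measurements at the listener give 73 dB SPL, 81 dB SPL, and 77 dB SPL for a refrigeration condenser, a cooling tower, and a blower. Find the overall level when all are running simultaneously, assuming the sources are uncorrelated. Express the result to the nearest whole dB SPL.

Incoherent sources combine by intensity addition: L_total = 10·log₁₀(Σ 10^(L_i/10)).
Σ 10^(L/10) = 10^(73/10) + 10^(81/10) + 10^(77/10) = 1.960e+08.
L_total = 10·log₁₀(1.960e+08) = 82.92 dB SPL.

83 dB SPL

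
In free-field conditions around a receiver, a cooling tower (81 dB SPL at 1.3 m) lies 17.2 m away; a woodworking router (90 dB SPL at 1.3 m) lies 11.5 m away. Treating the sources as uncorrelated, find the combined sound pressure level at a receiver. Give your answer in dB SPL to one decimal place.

71.3 dB SPL

First find each source's level at the receiver (point-source: −20·log₁₀(r/r_ref)), then combine on an intensity basis.
cooling tower: 81 − 20·log₁₀(17.2/1.3) = 81 − 22.43 = 58.57 dB SPL.
woodworking router: 90 − 20·log₁₀(11.5/1.3) = 90 − 18.94 = 71.06 dB SPL.
Σ 10^(L/10) = 1.350e+07 → L_total = 10·log₁₀(1.350e+07) = 71.30 dB SPL.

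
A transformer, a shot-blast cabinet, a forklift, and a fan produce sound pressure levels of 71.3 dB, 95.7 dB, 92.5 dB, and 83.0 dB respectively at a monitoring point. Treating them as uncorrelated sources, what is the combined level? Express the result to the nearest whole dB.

For uncorrelated sources the intensities add, so convert each level to linear form, sum, and take 10·log₁₀ of the total.
Σ 10^(L/10) = 10^(71.3/10) + 10^(95.7/10) + 10^(92.5/10) + 10^(83.0/10) = 5.707e+09.
L_total = 10·log₁₀(5.707e+09) = 97.56 dB.

98 dB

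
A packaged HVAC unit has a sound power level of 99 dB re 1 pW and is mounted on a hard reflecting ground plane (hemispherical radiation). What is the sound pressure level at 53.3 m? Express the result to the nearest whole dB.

56 dB

The power spreads over a hemisphere of area 2π·r², so L_p = L_w − 10·log₁₀(2π·r²).
2π·r² = 1.785e+04 m², 10·log₁₀ of that is 42.516 dB.
L_p = 99 − 42.516 = 56.48 dB.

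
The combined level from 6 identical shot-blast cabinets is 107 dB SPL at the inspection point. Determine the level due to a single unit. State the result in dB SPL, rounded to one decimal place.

For N identical incoherent sources L_total = L₁ + 10·log₁₀ N, so L₁ = 107 − 10·log₁₀(6) = 107 − 7.782.

99.2 dB SPL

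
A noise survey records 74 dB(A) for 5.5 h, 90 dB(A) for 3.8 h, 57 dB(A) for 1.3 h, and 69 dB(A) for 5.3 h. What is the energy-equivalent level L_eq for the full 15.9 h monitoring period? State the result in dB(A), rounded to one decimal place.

The energy average is taken in the linear domain: L_eq = 10·log₁₀[(Σ tᵢ·10^(Lᵢ/10))/T], T = 15.9 h.
Σ tᵢ·10^(Lᵢ/10) = 5.5·10^(74/10) + 3.8·10^(90/10) + 1.3·10^(57/10) + 5.3·10^(69/10) = 3.981e+09.
L_eq = 10·log₁₀(3.981e+09/15.9) = 83.99 dB(A).

84.0 dB(A)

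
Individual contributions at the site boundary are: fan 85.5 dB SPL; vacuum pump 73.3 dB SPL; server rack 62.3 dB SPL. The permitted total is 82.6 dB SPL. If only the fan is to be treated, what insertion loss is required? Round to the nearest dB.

3 dB

The untreated sources together contribute 10^(73.3/10) + 10^(62.3/10) = 2.308e+07, i.e. 73.63 dB SPL.
To meet 82.6 dB SPL overall, the treated fan may contribute at most 10^(82.6/10) − 2.308e+07 = 1.589e+08, i.e. 82.01 dB SPL.
So the fan must be reduced from 85.5 to 82.01 dB SPL: IL = 3.49 dB.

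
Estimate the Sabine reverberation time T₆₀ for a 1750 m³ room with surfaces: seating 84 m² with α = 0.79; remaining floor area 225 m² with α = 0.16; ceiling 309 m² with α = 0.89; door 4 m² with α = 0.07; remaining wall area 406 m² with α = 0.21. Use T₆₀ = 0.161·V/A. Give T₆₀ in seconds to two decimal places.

Summing Sᵢαᵢ: 84·0.79 + 225·0.16 + 309·0.89 + 4·0.07 + 406·0.21 = 462.91 m².
T₆₀ = 0.161 × 1750 / 462.91 = 0.609 s.

0.61 s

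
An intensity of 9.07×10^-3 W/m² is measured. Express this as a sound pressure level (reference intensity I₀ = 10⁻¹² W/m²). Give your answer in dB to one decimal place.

99.6 dB

Dividing by I₀ shifts the exponent by 12: I/I₀ = 9.07×10^9.
L = 10·(0.9576 + 9) = 99.58 dB.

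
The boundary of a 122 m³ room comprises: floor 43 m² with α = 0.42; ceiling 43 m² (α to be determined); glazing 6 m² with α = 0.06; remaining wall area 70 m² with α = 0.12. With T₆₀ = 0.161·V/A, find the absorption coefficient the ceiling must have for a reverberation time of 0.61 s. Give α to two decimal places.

Required total absorption A = 0.161·122/0.61 = 32.20 m².
Absorption from the other surfaces = 43·0.42 + 6·0.06 + 70·0.12 = 26.82 m², so the ceiling must supply 5.38 m² over 43 m².
α = 5.38/43 = 0.125.

0.13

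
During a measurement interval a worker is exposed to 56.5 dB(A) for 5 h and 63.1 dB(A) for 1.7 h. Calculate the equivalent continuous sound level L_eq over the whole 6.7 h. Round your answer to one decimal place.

59.3 dB(A)

Weight each interval's intensity by its duration and average over T = 6.7 h:
Σ tᵢ·10^(Lᵢ/10) = 5·10^(56.5/10) + 1.7·10^(63.1/10) = 5.704e+06.
L_eq = 10·log₁₀(5.704e+06/6.7) = 59.30 dB(A).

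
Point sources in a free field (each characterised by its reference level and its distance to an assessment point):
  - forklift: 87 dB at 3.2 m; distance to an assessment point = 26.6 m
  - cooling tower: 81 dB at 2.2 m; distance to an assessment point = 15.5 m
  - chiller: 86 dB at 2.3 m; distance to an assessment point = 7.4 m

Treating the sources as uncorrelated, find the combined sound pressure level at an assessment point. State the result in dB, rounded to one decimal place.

76.8 dB

Propagate each source to the receiver with L = L_ref − 20·log₁₀(r/r_ref), then add intensities.
forklift: 87 − 20·log₁₀(26.6/3.2) = 87 − 18.39 = 68.61 dB.
cooling tower: 81 − 20·log₁₀(15.5/2.2) = 81 − 16.96 = 64.04 dB.
chiller: 86 − 20·log₁₀(7.4/2.3) = 86 − 10.15 = 75.85 dB.
Σ 10^(L/10) = 4.825e+07 → L_total = 10·log₁₀(4.825e+07) = 76.83 dB.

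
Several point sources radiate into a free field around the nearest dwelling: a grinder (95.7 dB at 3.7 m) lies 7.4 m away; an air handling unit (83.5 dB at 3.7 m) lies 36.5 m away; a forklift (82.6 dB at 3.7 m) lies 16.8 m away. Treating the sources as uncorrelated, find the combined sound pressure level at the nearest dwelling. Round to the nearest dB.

Propagate each source to the receiver with L = L_ref − 20·log₁₀(r/r_ref), then add intensities.
grinder: 95.7 − 20·log₁₀(7.4/3.7) = 95.7 − 6.02 = 89.68 dB.
air handling unit: 83.5 − 20·log₁₀(36.5/3.7) = 83.5 − 19.88 = 63.62 dB.
forklift: 82.6 − 20·log₁₀(16.8/3.7) = 82.6 − 13.14 = 69.46 dB.
Σ 10^(L/10) = 9.400e+08 → L_total = 10·log₁₀(9.400e+08) = 89.73 dB.

90 dB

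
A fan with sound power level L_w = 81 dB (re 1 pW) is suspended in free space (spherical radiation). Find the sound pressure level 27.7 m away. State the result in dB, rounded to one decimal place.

The power spreads over a sphere of area 4π·r², so L_p = L_w − 10·log₁₀(4π·r²).
4π·r² = 9642 m², 10·log₁₀ of that is 39.842 dB.
L_p = 81 − 39.842 = 41.16 dB.

41.2 dB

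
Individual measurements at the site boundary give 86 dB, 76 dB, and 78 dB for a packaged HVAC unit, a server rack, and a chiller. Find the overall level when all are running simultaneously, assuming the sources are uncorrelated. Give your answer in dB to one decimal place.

Incoherent sources combine by intensity addition: L_total = 10·log₁₀(Σ 10^(L_i/10)).
Σ 10^(L/10) = 10^(86/10) + 10^(76/10) + 10^(78/10) = 5.010e+08.
L_total = 10·log₁₀(5.010e+08) = 87.00 dB.

87.0 dB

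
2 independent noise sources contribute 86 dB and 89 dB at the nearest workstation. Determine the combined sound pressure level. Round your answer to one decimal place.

90.8 dB

Incoherent sources combine by intensity addition: L_total = 10·log₁₀(Σ 10^(L_i/10)).
Σ 10^(L/10) = 10^(86/10) + 10^(89/10) = 1.192e+09.
L_total = 10·log₁₀(1.192e+09) = 90.76 dB.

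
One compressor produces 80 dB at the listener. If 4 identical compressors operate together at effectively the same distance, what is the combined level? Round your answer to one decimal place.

N identical incoherent sources raise the level by 10·log₁₀ N.
L_total = 80 + 10·log₁₀(4) = 80 + 6.021 = 86.02 dB.

86.0 dB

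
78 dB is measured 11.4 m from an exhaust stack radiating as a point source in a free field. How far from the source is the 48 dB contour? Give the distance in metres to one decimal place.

For a point source L₁ − L₂ = 20·log₁₀(r₂/r₁), so r₂ = r₁·10^((L₁−L₂)/20).
r₂ = 11.4·10^((78−48)/20) = 11.4·10^(30.0/20) = 360.50 m.

360.5 m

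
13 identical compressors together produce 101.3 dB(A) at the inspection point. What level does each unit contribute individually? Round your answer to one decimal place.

90.2 dB(A)

13 equal contributions raise the level by 10·log₁₀ 13 = 11.139 dB, so each unit alone gives 101.3 − 11.139.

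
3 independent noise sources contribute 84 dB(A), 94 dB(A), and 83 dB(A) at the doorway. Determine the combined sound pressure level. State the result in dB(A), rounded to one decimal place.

Incoherent sources combine by intensity addition: L_total = 10·log₁₀(Σ 10^(L_i/10)).
Σ 10^(L/10) = 10^(84/10) + 10^(94/10) + 10^(83/10) = 2.963e+09.
L_total = 10·log₁₀(2.963e+09) = 94.72 dB(A).

94.7 dB(A)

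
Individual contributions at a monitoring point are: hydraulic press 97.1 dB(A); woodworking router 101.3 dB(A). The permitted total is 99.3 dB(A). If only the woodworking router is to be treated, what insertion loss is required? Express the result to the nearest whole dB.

The untreated sources together contribute 10^(97.1/10) = 5.129e+09, i.e. 97.10 dB(A).
To meet 99.3 dB(A) overall, the treated woodworking router may contribute at most 10^(99.3/10) − 5.129e+09 = 3.383e+09, i.e. 95.29 dB(A).
So the woodworking router must be reduced from 101.3 to 95.29 dB(A): IL = 6.01 dB.

6 dB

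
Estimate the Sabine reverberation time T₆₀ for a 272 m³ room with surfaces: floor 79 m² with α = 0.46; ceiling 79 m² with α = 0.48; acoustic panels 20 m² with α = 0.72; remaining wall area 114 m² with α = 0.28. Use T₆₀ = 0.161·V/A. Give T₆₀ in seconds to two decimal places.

0.36 s

A = Σ Sᵢαᵢ = 79·0.46 + 79·0.48 + 20·0.72 + 114·0.28 = 120.58 m².
T₆₀ = 0.161·V/A = 0.161·272/120.58 = 0.363 s.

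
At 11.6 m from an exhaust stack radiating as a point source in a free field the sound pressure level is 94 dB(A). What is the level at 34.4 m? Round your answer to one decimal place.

84.6 dB(A)

Spherical spreading from a point source gives a 20·log₁₀(r₂/r₁) drop.
L₂ = 94 − 20·log₁₀(34.4/11.6) = 94 − 9.442 = 84.56 dB(A).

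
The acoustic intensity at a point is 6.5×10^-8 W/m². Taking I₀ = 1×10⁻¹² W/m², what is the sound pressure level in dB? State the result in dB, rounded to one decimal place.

48.1 dB

I/I₀ = 6.5×10^-8/10⁻¹² = 6.5×10^4, and L = 10·log₁₀(I/I₀).
L = 10·(0.8129 + 4) = 48.13 dB.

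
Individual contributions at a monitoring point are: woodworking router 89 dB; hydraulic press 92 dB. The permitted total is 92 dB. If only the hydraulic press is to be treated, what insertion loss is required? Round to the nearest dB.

Fixed contribution from the other source: Σ 10^(L/10) = 10^(89/10) = 7.943e+08 (89.00 dB).
The limit corresponds to 10^(92/10) = 1.585e+09; subtracting the fixed part leaves 7.906e+08 for the hydraulic press, i.e. 88.98 dB.
So the hydraulic press must be reduced from 92 to 88.98 dB: IL = 3.02 dB.

3 dB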